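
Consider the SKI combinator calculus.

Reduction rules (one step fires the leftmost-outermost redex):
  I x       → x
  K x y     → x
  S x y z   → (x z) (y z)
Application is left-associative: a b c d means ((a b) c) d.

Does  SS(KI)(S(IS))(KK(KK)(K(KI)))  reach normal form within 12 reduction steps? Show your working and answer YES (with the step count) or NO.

Answer: YES — reaches normal form S(K(K(KI)))(K(KI)) in 9 ≤ 12 steps

Reduction:
  start: SS(KI)(S(IS))(KK(KK)(K(KI)))
  step 1: S(S(IS))(KI(S(IS)))(KK(KK)(K(KI)))
  step 2: S(IS)(KK(KK)(K(KI)))(KI(S(IS))(KK(KK)(K(KI))))
  step 3: IS(KI(S(IS))(KK(KK)(K(KI))))(KK(KK)(K(KI))(KI(S(IS))(KK(KK)(K(KI)))))
  step 4: S(KI(S(IS))(KK(KK)(K(KI))))(KK(KK)(K(KI))(KI(S(IS))(KK(KK)(K(KI)))))
  step 5: S(I(KK(KK)(K(KI))))(KK(KK)(K(KI))(KI(S(IS))(KK(KK)(K(KI)))))
  step 6: S(KK(KK)(K(KI)))(KK(KK)(K(KI))(KI(S(IS))(KK(KK)(K(KI)))))
  step 7: S(K(K(KI)))(KK(KK)(K(KI))(KI(S(IS))(KK(KK)(K(KI)))))
  step 8: S(K(K(KI)))(K(K(KI))(KI(S(IS))(KK(KK)(K(KI)))))
  step 9: S(K(K(KI)))(K(KI))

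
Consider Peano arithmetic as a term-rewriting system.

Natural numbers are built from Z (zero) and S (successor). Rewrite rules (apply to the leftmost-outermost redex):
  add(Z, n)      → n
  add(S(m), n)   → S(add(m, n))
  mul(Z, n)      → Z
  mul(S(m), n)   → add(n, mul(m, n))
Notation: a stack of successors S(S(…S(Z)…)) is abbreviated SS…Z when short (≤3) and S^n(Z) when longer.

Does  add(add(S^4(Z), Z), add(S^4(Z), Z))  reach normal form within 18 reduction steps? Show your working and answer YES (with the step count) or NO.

Answer: YES — reaches normal form S^8(Z) in 15 ≤ 18 steps

Working:
  start: add(add(S^4(Z), Z), add(S^4(Z), Z))
  →1  add(S(add(SSSZ, Z)), add(S^4(Z), Z))
  →2  S(add(add(SSSZ, Z), add(S^4(Z), Z)))
  →3  S(add(S(add(SSZ, Z)), add(S^4(Z), Z)))
  →4  S(S(add(add(SSZ, Z), add(S^4(Z), Z))))
  →5  S(S(add(S(add(SZ, Z)), add(S^4(Z), Z))))
  →6  S(S(S(add(add(SZ, Z), add(S^4(Z), Z)))))
  →7  S(S(S(add(S(add(Z, Z)), add(S^4(Z), Z)))))
  →8  S(S(S(S(add(add(Z, Z), add(S^4(Z), Z))))))
  →9  S(S(S(S(add(Z, add(S^4(Z), Z))))))
  →10  S(S(S(S(add(S^4(Z), Z)))))
  →11  S(S(S(S(S(add(SSSZ, Z))))))
  →12  S(S(S(S(S(S(add(SSZ, Z)))))))
  →13  S(S(S(S(S(S(S(add(SZ, Z))))))))
  →14  S(S(S(S(S(S(S(S(add(Z, Z)))))))))
  →15  S^8(Z)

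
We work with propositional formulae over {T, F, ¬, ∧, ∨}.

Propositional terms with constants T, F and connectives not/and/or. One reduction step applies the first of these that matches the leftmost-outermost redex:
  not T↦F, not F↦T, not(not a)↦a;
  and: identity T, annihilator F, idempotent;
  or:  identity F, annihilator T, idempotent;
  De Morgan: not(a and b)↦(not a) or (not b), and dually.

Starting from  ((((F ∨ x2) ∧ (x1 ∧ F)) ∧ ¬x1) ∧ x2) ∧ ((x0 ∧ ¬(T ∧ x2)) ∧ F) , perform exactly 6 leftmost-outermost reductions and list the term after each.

  start: ((((F ∨ x2) ∧ (x1 ∧ F)) ∧ ¬x1) ∧ x2) ∧ ((x0 ∧ ¬(T ∧ x2)) ∧ F)
  step 1: (((x2 ∧ (x1 ∧ F)) ∧ ¬x1) ∧ x2) ∧ ((x0 ∧ ¬(T ∧ x2)) ∧ F)
  step 2: (((x2 ∧ F) ∧ ¬x1) ∧ x2) ∧ ((x0 ∧ ¬(T ∧ x2)) ∧ F)
  step 3: ((F ∧ ¬x1) ∧ x2) ∧ ((x0 ∧ ¬(T ∧ x2)) ∧ F)
  step 4: (F ∧ x2) ∧ ((x0 ∧ ¬(T ∧ x2)) ∧ F)
  step 5: F ∧ ((x0 ∧ ¬(T ∧ x2)) ∧ F)
  step 6: F

Answer: after 6 steps: F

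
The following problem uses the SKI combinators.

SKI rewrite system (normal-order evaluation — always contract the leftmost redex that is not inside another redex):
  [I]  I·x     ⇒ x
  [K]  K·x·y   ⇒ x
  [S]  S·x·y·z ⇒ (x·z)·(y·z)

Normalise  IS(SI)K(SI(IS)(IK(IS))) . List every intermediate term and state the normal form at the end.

Answer: normal form = S  (in 10 steps)

Working:
  start: IS(SI)K(SI(IS)(IK(IS)))
  →1  S(SI)K(SI(IS)(IK(IS)))
  →2  SI(SI(IS)(IK(IS)))(K(SI(IS)(IK(IS))))
  →3  I(K(SI(IS)(IK(IS))))(SI(IS)(IK(IS))(K(SI(IS)(IK(IS)))))
  →4  K(SI(IS)(IK(IS)))(SI(IS)(IK(IS))(K(SI(IS)(IK(IS)))))
  →5  SI(IS)(IK(IS))
  →6  I(IK(IS))(IS(IK(IS)))
  →7  IK(IS)(IS(IK(IS)))
  →8  K(IS)(IS(IK(IS)))
  →9  IS
  →10  S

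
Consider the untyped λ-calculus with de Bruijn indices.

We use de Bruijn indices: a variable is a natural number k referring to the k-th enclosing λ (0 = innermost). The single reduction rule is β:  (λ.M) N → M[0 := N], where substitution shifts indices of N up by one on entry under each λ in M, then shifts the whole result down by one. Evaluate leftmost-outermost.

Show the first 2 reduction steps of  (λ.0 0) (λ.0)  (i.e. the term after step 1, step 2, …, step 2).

Answer: after 2 steps: λ.0

Reduction:
  start: (λ.0 0) (λ.0)
  step 1: (λ.0) (λ.0)
  step 2: λ.0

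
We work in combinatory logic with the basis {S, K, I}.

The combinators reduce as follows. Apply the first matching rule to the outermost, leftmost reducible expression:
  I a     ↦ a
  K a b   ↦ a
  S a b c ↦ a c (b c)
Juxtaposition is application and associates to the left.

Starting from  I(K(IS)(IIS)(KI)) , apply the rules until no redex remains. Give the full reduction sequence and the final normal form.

Answer: normal form = S(KI)  (in 3 steps)

Reduction:
  start: I(K(IS)(IIS)(KI))
  step 1: K(IS)(IIS)(KI)
  step 2: IS(KI)
  step 3: S(KI)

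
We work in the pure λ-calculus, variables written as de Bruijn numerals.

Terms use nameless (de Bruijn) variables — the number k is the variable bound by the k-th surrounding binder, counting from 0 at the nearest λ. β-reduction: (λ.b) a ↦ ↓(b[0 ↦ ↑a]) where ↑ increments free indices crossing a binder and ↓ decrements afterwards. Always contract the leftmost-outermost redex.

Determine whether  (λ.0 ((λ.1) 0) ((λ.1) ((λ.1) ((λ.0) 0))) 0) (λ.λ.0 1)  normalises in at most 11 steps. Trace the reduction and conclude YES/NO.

  start: (λ.0 ((λ.1) 0) ((λ.1) ((λ.1) ((λ.0) 0))) 0) (λ.λ.0 1)
  →1  (λ.λ.0 1) ((λ.λ.λ.0 1) (λ.λ.0 1)) ((λ.λ.λ.0 1) ((λ.λ.λ.0 1) ((λ.0) (λ.λ.0 1)))) (λ.λ.0 1)
  →2  (λ.0 ((λ.λ.λ.0 1) (λ.λ.0 1))) ((λ.λ.λ.0 1) ((λ.λ.λ.0 1) ((λ.0) (λ.λ.0 1)))) (λ.λ.0 1)
  →3  (λ.λ.λ.0 1) ((λ.λ.λ.0 1) ((λ.0) (λ.λ.0 1))) ((λ.λ.λ.0 1) (λ.λ.0 1)) (λ.λ.0 1)
  →4  (λ.λ.0 1) ((λ.λ.λ.0 1) (λ.λ.0 1)) (λ.λ.0 1)
  →5  (λ.0 ((λ.λ.λ.0 1) (λ.λ.0 1))) (λ.λ.0 1)
  →6  (λ.λ.0 1) ((λ.λ.λ.0 1) (λ.λ.0 1))
  →7  λ.0 ((λ.λ.λ.0 1) (λ.λ.0 1))
  →8  λ.0 (λ.λ.0 1)

Answer: YES — reaches normal form λ.0 (λ.λ.0 1) in 8 ≤ 11 steps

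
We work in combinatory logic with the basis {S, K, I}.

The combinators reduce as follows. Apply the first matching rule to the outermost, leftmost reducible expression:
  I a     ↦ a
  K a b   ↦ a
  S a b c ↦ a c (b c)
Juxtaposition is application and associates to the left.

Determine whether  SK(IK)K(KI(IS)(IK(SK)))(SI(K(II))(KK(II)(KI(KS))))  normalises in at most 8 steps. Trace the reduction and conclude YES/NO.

  start: SK(IK)K(KI(IS)(IK(SK)))(SI(K(II))(KK(II)(KI(KS))))
  →1  KK(IKK)(KI(IS)(IK(SK)))(SI(K(II))(KK(II)(KI(KS))))
  →2  K(KI(IS)(IK(SK)))(SI(K(II))(KK(II)(KI(KS))))
  →3  KI(IS)(IK(SK))
  →4  I(IK(SK))
  →5  IK(SK)
  →6  K(SK)

Answer: YES — reaches normal form K(SK) in 6 ≤ 8 steps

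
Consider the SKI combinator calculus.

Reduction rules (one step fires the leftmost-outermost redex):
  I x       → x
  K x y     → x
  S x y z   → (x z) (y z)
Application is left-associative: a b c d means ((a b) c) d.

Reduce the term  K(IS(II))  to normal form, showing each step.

Answer: normal form = K(SI)  (in 2 steps)

Derivation:
  start: K(IS(II))
  [1] K(S(II))
  [2] K(SI)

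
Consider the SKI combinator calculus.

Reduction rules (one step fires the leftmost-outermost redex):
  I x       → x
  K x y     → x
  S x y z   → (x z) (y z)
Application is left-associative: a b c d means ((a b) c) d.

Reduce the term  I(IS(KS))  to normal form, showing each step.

  start: I(IS(KS))
  step 1: IS(KS)
  step 2: S(KS)

Answer: normal form = S(KS)  (in 2 steps)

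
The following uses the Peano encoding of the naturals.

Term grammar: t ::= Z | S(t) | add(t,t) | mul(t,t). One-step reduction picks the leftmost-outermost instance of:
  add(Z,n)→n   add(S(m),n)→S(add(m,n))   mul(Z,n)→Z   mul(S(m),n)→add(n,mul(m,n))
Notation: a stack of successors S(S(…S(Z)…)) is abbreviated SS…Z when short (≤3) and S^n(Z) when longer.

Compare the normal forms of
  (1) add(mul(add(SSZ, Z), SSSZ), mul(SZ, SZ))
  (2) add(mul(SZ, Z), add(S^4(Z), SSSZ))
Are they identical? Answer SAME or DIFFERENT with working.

Term A:
  start: add(mul(add(SSZ, Z), SSSZ), mul(SZ, SZ))
  step 1: add(mul(S(add(SZ, Z)), SSSZ), mul(SZ, SZ))
  step 2: add(add(SSSZ, mul(add(SZ, Z), SSSZ)), mul(SZ, SZ))
  step 3: add(S(add(SSZ, mul(add(SZ, Z), SSSZ))), mul(SZ, SZ))
  step 4: S(add(add(SSZ, mul(add(SZ, Z), SSSZ)), mul(SZ, SZ)))
  step 5: S(add(S(add(SZ, mul(add(SZ, Z), SSSZ))), mul(SZ, SZ)))
  step 6: S(S(add(add(SZ, mul(add(SZ, Z), SSSZ)), mul(SZ, SZ))))
  step 7: S(S(add(S(add(Z, mul(add(SZ, Z), SSSZ))), mul(SZ, SZ))))
  step 8: S(S(S(add(add(Z, mul(add(SZ, Z), SSSZ)), mul(SZ, SZ)))))
  step 9: S(S(S(add(mul(add(SZ, Z), SSSZ), mul(SZ, SZ)))))
  step 10: S(S(S(add(mul(S(add(Z, Z)), SSSZ), mul(SZ, SZ)))))
  step 11: S(S(S(add(add(SSSZ, mul(add(Z, Z), SSSZ)), mul(SZ, SZ)))))
  step 12: S(S(S(add(S(add(SSZ, mul(add(Z, Z), SSSZ))), mul(SZ, SZ)))))
  step 13: S(S(S(S(add(add(SSZ, mul(add(Z, Z), SSSZ)), mul(SZ, SZ))))))
  step 14: S(S(S(S(add(S(add(SZ, mul(add(Z, Z), SSSZ))), mul(SZ, SZ))))))
  step 15: S(S(S(S(S(add(add(SZ, mul(add(Z, Z), SSSZ)), mul(SZ, SZ)))))))
  step 16: S(S(S(S(S(add(S(add(Z, mul(add(Z, Z), SSSZ))), mul(SZ, SZ)))))))
  step 17: S(S(S(S(S(S(add(add(Z, mul(add(Z, Z), SSSZ)), mul(SZ, SZ))))))))
  step 18: S(S(S(S(S(S(add(mul(add(Z, Z), SSSZ), mul(SZ, SZ))))))))
  step 19: S(S(S(S(S(S(add(mul(Z, SSSZ), mul(SZ, SZ))))))))
  step 20: S(S(S(S(S(S(add(Z, mul(SZ, SZ))))))))
  step 21: S(S(S(S(S(S(mul(SZ, SZ)))))))
  step 22: S(S(S(S(S(S(add(SZ, mul(Z, SZ))))))))
  step 23: S(S(S(S(S(S(S(add(Z, mul(Z, SZ)))))))))
  step 24: S(S(S(S(S(S(S(mul(Z, SZ))))))))
  step 25: S^7(Z)

Term B:
  start: add(mul(SZ, Z), add(S^4(Z), SSSZ))
  step 1: add(add(Z, mul(Z, Z)), add(S^4(Z), SSSZ))
  step 2: add(mul(Z, Z), add(S^4(Z), SSSZ))
  step 3: add(Z, add(S^4(Z), SSSZ))
  step 4: add(S^4(Z), SSSZ)
  step 5: S(add(SSSZ, SSSZ))
  step 6: S(S(add(SSZ, SSSZ)))
  step 7: S(S(S(add(SZ, SSSZ))))
  step 8: S(S(S(S(add(Z, SSSZ)))))
  step 9: S^7(Z)

Answer: SAME — A ⇓ S^7(Z), B ⇓ S^7(Z)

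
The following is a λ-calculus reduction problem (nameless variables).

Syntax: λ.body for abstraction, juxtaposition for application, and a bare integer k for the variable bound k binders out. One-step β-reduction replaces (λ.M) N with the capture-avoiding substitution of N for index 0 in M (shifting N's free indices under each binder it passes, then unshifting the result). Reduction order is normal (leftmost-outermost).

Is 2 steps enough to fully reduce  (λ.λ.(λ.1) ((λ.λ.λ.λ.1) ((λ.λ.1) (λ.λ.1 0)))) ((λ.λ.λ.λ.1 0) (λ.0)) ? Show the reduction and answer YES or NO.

  start: (λ.λ.(λ.1) ((λ.λ.λ.λ.1) ((λ.λ.1) (λ.λ.1 0)))) ((λ.λ.λ.λ.1 0) (λ.0))
  step 1: λ.(λ.1) ((λ.λ.λ.λ.1) ((λ.λ.1) (λ.λ.1 0)))
  step 2: λ.0

Answer: YES — reaches normal form λ.0 in 2 ≤ 2 steps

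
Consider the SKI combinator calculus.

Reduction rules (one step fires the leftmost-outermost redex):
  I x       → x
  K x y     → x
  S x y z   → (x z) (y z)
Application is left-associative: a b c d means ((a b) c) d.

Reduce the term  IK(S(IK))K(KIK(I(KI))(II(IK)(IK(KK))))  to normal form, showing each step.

Answer: normal form = SKI  (in 7 steps)

Derivation:
  start: IK(S(IK))K(KIK(I(KI))(II(IK)(IK(KK))))
  →1  K(S(IK))K(KIK(I(KI))(II(IK)(IK(KK))))
  →2  S(IK)(KIK(I(KI))(II(IK)(IK(KK))))
  →3  SK(KIK(I(KI))(II(IK)(IK(KK))))
  →4  SK(I(I(KI))(II(IK)(IK(KK))))
  →5  SK(I(KI)(II(IK)(IK(KK))))
  →6  SK(KI(II(IK)(IK(KK))))
  →7  SKI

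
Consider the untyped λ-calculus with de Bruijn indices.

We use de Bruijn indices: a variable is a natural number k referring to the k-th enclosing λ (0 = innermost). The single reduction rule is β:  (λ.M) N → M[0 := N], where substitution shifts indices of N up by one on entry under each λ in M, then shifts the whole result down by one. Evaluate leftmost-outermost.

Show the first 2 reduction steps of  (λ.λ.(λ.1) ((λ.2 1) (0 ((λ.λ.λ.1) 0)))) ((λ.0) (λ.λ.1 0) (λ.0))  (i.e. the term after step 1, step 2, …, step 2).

  start: (λ.λ.(λ.1) ((λ.2 1) (0 ((λ.λ.λ.1) 0)))) ((λ.0) (λ.λ.1 0) (λ.0))
  →1  λ.(λ.1) ((λ.(λ.0) (λ.λ.1 0) (λ.0) 1) (0 ((λ.λ.λ.1) 0)))
  →2  λ.0

Answer: after 2 steps: λ.0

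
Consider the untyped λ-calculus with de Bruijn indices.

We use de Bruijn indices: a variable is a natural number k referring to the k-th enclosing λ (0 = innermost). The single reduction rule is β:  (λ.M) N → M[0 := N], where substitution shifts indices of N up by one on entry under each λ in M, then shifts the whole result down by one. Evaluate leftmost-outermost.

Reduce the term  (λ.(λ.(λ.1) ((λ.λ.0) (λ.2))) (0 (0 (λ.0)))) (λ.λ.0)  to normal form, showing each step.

Answer: normal form = λ.0  (in 4 steps)

Working:
  start: (λ.(λ.(λ.1) ((λ.λ.0) (λ.2))) (0 (0 (λ.0)))) (λ.λ.0)
  →1  (λ.(λ.1) ((λ.λ.0) (λ.λ.λ.0))) ((λ.λ.0) ((λ.λ.0) (λ.0)))
  →2  (λ.(λ.λ.0) ((λ.λ.0) (λ.0))) ((λ.λ.0) (λ.λ.λ.0))
  →3  (λ.λ.0) ((λ.λ.0) (λ.0))
  →4  λ.0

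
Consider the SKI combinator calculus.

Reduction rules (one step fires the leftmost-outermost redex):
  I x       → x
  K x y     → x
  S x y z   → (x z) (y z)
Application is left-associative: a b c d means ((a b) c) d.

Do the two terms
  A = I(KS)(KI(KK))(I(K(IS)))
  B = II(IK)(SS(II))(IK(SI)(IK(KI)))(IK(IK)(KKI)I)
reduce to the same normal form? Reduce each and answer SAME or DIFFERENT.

Term A:
  start: I(KS)(KI(KK))(I(K(IS)))
  [1] KS(KI(KK))(I(K(IS)))
  [2] S(I(K(IS)))
  [3] S(K(IS))
  [4] S(KS)

Term B:
  start: II(IK)(SS(II))(IK(SI)(IK(KI)))(IK(IK)(KKI)I)
  [1] I(IK)(SS(II))(IK(SI)(IK(KI)))(IK(IK)(KKI)I)
  [2] IK(SS(II))(IK(SI)(IK(KI)))(IK(IK)(KKI)I)
  [3] K(SS(II))(IK(SI)(IK(KI)))(IK(IK)(KKI)I)
  [4] SS(II)(IK(IK)(KKI)I)
  [5] S(IK(IK)(KKI)I)(II(IK(IK)(KKI)I))
  [6] S(K(IK)(KKI)I)(II(IK(IK)(KKI)I))
  [7] S(IKI)(II(IK(IK)(KKI)I))
  [8] S(KI)(II(IK(IK)(KKI)I))
  [9] S(KI)(I(IK(IK)(KKI)I))
  [10] S(KI)(IK(IK)(KKI)I)
  [11] S(KI)(K(IK)(KKI)I)
  [12] S(KI)(IKI)
  [13] S(KI)(KI)

Answer: DIFFERENT — A ⇓ S(KS), B ⇓ S(KI)(KI)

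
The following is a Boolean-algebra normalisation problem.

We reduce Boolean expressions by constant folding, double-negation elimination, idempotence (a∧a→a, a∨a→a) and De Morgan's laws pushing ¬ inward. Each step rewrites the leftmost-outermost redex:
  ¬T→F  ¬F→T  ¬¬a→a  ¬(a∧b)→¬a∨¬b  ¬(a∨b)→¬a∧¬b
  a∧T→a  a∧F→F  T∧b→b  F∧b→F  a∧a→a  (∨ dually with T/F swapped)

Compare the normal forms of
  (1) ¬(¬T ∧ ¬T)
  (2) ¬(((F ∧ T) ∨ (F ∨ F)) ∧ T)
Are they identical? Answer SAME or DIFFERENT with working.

Term A:
  start: ¬(¬T ∧ ¬T)
  step 1: ¬¬T ∨ ¬¬T
  step 2: ¬¬T
  step 3: T

Term B:
  start: ¬(((F ∧ T) ∨ (F ∨ F)) ∧ T)
  step 1: ¬((F ∧ T) ∨ (F ∨ F)) ∨ ¬T
  step 2: (¬(F ∧ T) ∧ ¬(F ∨ F)) ∨ ¬T
  step 3: ((¬F ∨ ¬T) ∧ ¬(F ∨ F)) ∨ ¬T
  step 4: ((T ∨ ¬T) ∧ ¬(F ∨ F)) ∨ ¬T
  step 5: (T ∧ ¬(F ∨ F)) ∨ ¬T
  step 6: ¬(F ∨ F) ∨ ¬T
  step 7: (¬F ∧ ¬F) ∨ ¬T
  step 8: ¬F ∨ ¬T
  step 9: T ∨ ¬T
  step 10: T

Answer: SAME — A ⇓ T, B ⇓ T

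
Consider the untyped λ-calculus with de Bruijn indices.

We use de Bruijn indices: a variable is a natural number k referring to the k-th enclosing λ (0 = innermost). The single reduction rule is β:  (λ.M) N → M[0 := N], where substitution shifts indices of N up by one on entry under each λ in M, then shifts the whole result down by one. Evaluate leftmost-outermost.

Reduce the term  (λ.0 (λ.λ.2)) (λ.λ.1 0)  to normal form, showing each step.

Answer: normal form = λ.λ.λ.λ.1 0  (in 3 steps)

Derivation:
  start: (λ.0 (λ.λ.2)) (λ.λ.1 0)
  [1] (λ.λ.1 0) (λ.λ.λ.λ.1 0)
  [2] λ.(λ.λ.λ.λ.1 0) 0
  [3] λ.λ.λ.λ.1 0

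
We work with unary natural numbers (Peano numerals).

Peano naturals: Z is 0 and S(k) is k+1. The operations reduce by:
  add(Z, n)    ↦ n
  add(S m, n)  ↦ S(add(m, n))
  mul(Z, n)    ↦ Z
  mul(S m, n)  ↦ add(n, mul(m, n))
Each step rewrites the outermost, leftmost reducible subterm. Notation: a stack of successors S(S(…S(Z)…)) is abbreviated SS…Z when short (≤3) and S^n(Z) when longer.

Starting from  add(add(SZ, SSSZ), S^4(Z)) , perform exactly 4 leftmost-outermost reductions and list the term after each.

  start: add(add(SZ, SSSZ), S^4(Z))
  step 1: add(S(add(Z, SSSZ)), S^4(Z))
  step 2: S(add(add(Z, SSSZ), S^4(Z)))
  step 3: S(add(SSSZ, S^4(Z)))
  step 4: S(S(add(SSZ, S^4(Z))))

Answer: after 4 steps: S(S(add(SSZ, S^4(Z))))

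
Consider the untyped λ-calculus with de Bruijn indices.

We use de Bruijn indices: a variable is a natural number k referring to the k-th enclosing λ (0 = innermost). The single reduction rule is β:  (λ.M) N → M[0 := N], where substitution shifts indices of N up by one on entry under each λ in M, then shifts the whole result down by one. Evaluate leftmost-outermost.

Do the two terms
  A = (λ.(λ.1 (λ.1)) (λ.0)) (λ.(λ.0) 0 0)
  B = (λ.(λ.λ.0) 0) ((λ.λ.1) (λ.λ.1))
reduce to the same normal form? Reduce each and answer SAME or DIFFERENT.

Term A:
  start: (λ.(λ.1 (λ.1)) (λ.0)) (λ.(λ.0) 0 0)
  →1  (λ.(λ.(λ.0) 0 0) (λ.1)) (λ.0)
  →2  (λ.(λ.0) 0 0) (λ.λ.0)
  →3  (λ.0) (λ.λ.0) (λ.λ.0)
  →4  (λ.λ.0) (λ.λ.0)
  →5  λ.0

Term B:
  start: (λ.(λ.λ.0) 0) ((λ.λ.1) (λ.λ.1))
  →1  (λ.λ.0) ((λ.λ.1) (λ.λ.1))
  →2  λ.0

Answer: SAME — A ⇓ λ.0, B ⇓ λ.0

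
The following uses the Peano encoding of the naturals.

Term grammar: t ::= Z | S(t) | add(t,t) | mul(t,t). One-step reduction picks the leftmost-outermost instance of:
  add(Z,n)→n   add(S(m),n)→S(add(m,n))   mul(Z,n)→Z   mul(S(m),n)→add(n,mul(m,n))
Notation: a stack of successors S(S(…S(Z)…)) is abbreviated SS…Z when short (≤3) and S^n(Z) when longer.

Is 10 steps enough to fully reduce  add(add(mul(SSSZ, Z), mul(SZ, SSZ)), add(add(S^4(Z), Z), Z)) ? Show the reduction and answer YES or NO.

  start: add(add(mul(SSSZ, Z), mul(SZ, SSZ)), add(add(S^4(Z), Z), Z))
  [1] add(add(add(Z, mul(SSZ, Z)), mul(SZ, SSZ)), add(add(S^4(Z), Z), Z))
  [2] add(add(mul(SSZ, Z), mul(SZ, SSZ)), add(add(S^4(Z), Z), Z))
  [3] add(add(add(Z, mul(SZ, Z)), mul(SZ, SSZ)), add(add(S^4(Z), Z), Z))
  [4] add(add(mul(SZ, Z), mul(SZ, SSZ)), add(add(S^4(Z), Z), Z))
  [5] add(add(add(Z, mul(Z, Z)), mul(SZ, SSZ)), add(add(S^4(Z), Z), Z))
  [6] add(add(mul(Z, Z), mul(SZ, SSZ)), add(add(S^4(Z), Z), Z))
  [7] add(add(Z, mul(SZ, SSZ)), add(add(S^4(Z), Z), Z))
  [8] add(mul(SZ, SSZ), add(add(S^4(Z), Z), Z))
  [9] add(add(SSZ, mul(Z, SSZ)), add(add(S^4(Z), Z), Z))
  [10] add(S(add(SZ, mul(Z, SSZ))), add(add(S^4(Z), Z), Z))

Answer: NO — after 10 steps the term is add(S(add(SZ, mul(Z, SSZ))), add(add(S^4(Z), Z), Z)), not yet normal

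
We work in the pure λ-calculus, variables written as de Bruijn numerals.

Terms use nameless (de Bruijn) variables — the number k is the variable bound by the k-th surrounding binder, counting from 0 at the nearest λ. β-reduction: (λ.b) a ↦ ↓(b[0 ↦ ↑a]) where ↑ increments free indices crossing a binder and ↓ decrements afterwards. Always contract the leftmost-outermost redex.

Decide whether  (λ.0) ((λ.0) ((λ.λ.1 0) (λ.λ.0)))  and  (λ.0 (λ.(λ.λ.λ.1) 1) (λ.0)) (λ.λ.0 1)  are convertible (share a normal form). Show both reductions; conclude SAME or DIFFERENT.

Term A:
  start: (λ.0) ((λ.0) ((λ.λ.1 0) (λ.λ.0)))
  [1] (λ.0) ((λ.λ.1 0) (λ.λ.0))
  [2] (λ.λ.1 0) (λ.λ.0)
  [3] λ.(λ.λ.0) 0
  [4] λ.λ.0

Term B:
  start: (λ.0 (λ.(λ.λ.λ.1) 1) (λ.0)) (λ.λ.0 1)
  [1] (λ.λ.0 1) (λ.(λ.λ.λ.1) (λ.λ.0 1)) (λ.0)
  [2] (λ.0 (λ.(λ.λ.λ.1) (λ.λ.0 1))) (λ.0)
  [3] (λ.0) (λ.(λ.λ.λ.1) (λ.λ.0 1))
  [4] λ.(λ.λ.λ.1) (λ.λ.0 1)
  [5] λ.λ.λ.1

Answer: DIFFERENT — A ⇓ λ.λ.0, B ⇓ λ.λ.λ.1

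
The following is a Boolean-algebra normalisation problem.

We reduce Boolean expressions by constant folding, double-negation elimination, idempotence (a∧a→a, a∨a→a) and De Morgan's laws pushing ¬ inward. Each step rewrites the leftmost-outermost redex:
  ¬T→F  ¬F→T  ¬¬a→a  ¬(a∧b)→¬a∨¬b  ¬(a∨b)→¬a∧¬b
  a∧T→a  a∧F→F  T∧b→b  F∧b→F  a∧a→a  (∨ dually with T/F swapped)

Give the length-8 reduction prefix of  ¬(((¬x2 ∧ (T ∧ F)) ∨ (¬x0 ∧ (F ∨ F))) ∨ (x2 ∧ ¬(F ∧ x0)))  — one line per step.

  start: ¬(((¬x2 ∧ (T ∧ F)) ∨ (¬x0 ∧ (F ∨ F))) ∨ (x2 ∧ ¬(F ∧ x0)))
  →1  ¬((¬x2 ∧ (T ∧ F)) ∨ (¬x0 ∧ (F ∨ F))) ∧ ¬(x2 ∧ ¬(F ∧ x0))
  →2  (¬(¬x2 ∧ (T ∧ F)) ∧ ¬(¬x0 ∧ (F ∨ F))) ∧ ¬(x2 ∧ ¬(F ∧ x0))
  →3  ((¬¬x2 ∨ ¬(T ∧ F)) ∧ ¬(¬x0 ∧ (F ∨ F))) ∧ ¬(x2 ∧ ¬(F ∧ x0))
  →4  ((x2 ∨ ¬(T ∧ F)) ∧ ¬(¬x0 ∧ (F ∨ F))) ∧ ¬(x2 ∧ ¬(F ∧ x0))
  →5  ((x2 ∨ (¬T ∨ ¬F)) ∧ ¬(¬x0 ∧ (F ∨ F))) ∧ ¬(x2 ∧ ¬(F ∧ x0))
  →6  ((x2 ∨ (F ∨ ¬F)) ∧ ¬(¬x0 ∧ (F ∨ F))) ∧ ¬(x2 ∧ ¬(F ∧ x0))
  →7  ((x2 ∨ ¬F) ∧ ¬(¬x0 ∧ (F ∨ F))) ∧ ¬(x2 ∧ ¬(F ∧ x0))
  →8  ((x2 ∨ T) ∧ ¬(¬x0 ∧ (F ∨ F))) ∧ ¬(x2 ∧ ¬(F ∧ x0))

Answer: after 8 steps: ((x2 ∨ T) ∧ ¬(¬x0 ∧ (F ∨ F))) ∧ ¬(x2 ∧ ¬(F ∧ x0))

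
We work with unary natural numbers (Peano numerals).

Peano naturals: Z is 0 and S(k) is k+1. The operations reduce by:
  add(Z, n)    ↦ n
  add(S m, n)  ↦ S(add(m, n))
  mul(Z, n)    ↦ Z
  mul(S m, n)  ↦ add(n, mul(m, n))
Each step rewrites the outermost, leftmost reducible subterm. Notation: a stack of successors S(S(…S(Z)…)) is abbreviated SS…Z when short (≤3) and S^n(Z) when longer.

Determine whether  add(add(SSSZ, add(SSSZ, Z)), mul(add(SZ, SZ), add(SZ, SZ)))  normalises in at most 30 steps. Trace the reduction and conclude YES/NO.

Answer: YES — reaches normal form S^10(Z) in 30 ≤ 30 steps

Working:
  start: add(add(SSSZ, add(SSSZ, Z)), mul(add(SZ, SZ), add(SZ, SZ)))
  step 1: add(S(add(SSZ, add(SSSZ, Z))), mul(add(SZ, SZ), add(SZ, SZ)))
  step 2: S(add(add(SSZ, add(SSSZ, Z)), mul(add(SZ, SZ), add(SZ, SZ))))
  step 3: S(add(S(add(SZ, add(SSSZ, Z))), mul(add(SZ, SZ), add(SZ, SZ))))
  step 4: S(S(add(add(SZ, add(SSSZ, Z)), mul(add(SZ, SZ), add(SZ, SZ)))))
  step 5: S(S(add(S(add(Z, add(SSSZ, Z))), mul(add(SZ, SZ), add(SZ, SZ)))))
  step 6: S(S(S(add(add(Z, add(SSSZ, Z)), mul(add(SZ, SZ), add(SZ, SZ))))))
  step 7: S(S(S(add(add(SSSZ, Z), mul(add(SZ, SZ), add(SZ, SZ))))))
  step 8: S(S(S(add(S(add(SSZ, Z)), mul(add(SZ, SZ), add(SZ, SZ))))))
  step 9: S(S(S(S(add(add(SSZ, Z), mul(add(SZ, SZ), add(SZ, SZ)))))))
  step 10: S(S(S(S(add(S(add(SZ, Z)), mul(add(SZ, SZ), add(SZ, SZ)))))))
  step 11: S(S(S(S(S(add(add(SZ, Z), mul(add(SZ, SZ), add(SZ, SZ))))))))
  step 12: S(S(S(S(S(add(S(add(Z, Z)), mul(add(SZ, SZ), add(SZ, SZ))))))))
  step 13: S(S(S(S(S(S(add(add(Z, Z), mul(add(SZ, SZ), add(SZ, SZ)))))))))
  step 14: S(S(S(S(S(S(add(Z, mul(add(SZ, SZ), add(SZ, SZ)))))))))
  step 15: S(S(S(S(S(S(mul(add(SZ, SZ), add(SZ, SZ))))))))
  step 16: S(S(S(S(S(S(mul(S(add(Z, SZ)), add(SZ, SZ))))))))
  step 17: S(S(S(S(S(S(add(add(SZ, SZ), mul(add(Z, SZ), add(SZ, SZ)))))))))
  step 18: S(S(S(S(S(S(add(S(add(Z, SZ)), mul(add(Z, SZ), add(SZ, SZ)))))))))
  step 19: S(S(S(S(S(S(S(add(add(Z, SZ), mul(add(Z, SZ), add(SZ, SZ))))))))))
  step 20: S(S(S(S(S(S(S(add(SZ, mul(add(Z, SZ), add(SZ, SZ))))))))))
  step 21: S(S(S(S(S(S(S(S(add(Z, mul(add(Z, SZ), add(SZ, SZ)))))))))))
  step 22: S(S(S(S(S(S(S(S(mul(add(Z, SZ), add(SZ, SZ))))))))))
  step 23: S(S(S(S(S(S(S(S(mul(SZ, add(SZ, SZ))))))))))
  step 24: S(S(S(S(S(S(S(S(add(add(SZ, SZ), mul(Z, add(SZ, SZ)))))))))))
  step 25: S(S(S(S(S(S(S(S(add(S(add(Z, SZ)), mul(Z, add(SZ, SZ)))))))))))
  step 26: S(S(S(S(S(S(S(S(S(add(add(Z, SZ), mul(Z, add(SZ, SZ))))))))))))
  step 27: S(S(S(S(S(S(S(S(S(add(SZ, mul(Z, add(SZ, SZ))))))))))))
  step 28: S(S(S(S(S(S(S(S(S(S(add(Z, mul(Z, add(SZ, SZ)))))))))))))
  step 29: S(S(S(S(S(S(S(S(S(S(mul(Z, add(SZ, SZ))))))))))))
  step 30: S^10(Z)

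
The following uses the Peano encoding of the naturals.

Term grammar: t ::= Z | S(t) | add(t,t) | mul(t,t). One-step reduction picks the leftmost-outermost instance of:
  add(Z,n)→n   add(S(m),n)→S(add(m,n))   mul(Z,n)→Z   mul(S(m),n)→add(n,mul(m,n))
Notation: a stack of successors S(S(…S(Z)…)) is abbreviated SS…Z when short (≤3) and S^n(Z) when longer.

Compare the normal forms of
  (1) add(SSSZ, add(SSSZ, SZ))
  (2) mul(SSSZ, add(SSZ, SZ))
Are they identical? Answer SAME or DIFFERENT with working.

Answer: DIFFERENT — A ⇓ S^7(Z), B ⇓ S^9(Z)

Reduction:
Term A:
  start: add(SSSZ, add(SSSZ, SZ))
  →1  S(add(SSZ, add(SSSZ, SZ)))
  →2  S(S(add(SZ, add(SSSZ, SZ))))
  →3  S(S(S(add(Z, add(SSSZ, SZ)))))
  →4  S(S(S(add(SSSZ, SZ))))
  →5  S(S(S(S(add(SSZ, SZ)))))
  →6  S(S(S(S(S(add(SZ, SZ))))))
  →7  S(S(S(S(S(S(add(Z, SZ)))))))
  →8  S^7(Z)

Term B:
  start: mul(SSSZ, add(SSZ, SZ))
  →1  add(add(SSZ, SZ), mul(SSZ, add(SSZ, SZ)))
  →2  add(S(add(SZ, SZ)), mul(SSZ, add(SSZ, SZ)))
  →3  S(add(add(SZ, SZ), mul(SSZ, add(SSZ, SZ))))
  →4  S(add(S(add(Z, SZ)), mul(SSZ, add(SSZ, SZ))))
  →5  S(S(add(add(Z, SZ), mul(SSZ, add(SSZ, SZ)))))
  →6  S(S(add(SZ, mul(SSZ, add(SSZ, SZ)))))
  →7  S(S(S(add(Z, mul(SSZ, add(SSZ, SZ))))))
  →8  S(S(S(mul(SSZ, add(SSZ, SZ)))))
  →9  S(S(S(add(add(SSZ, SZ), mul(SZ, add(SSZ, SZ))))))
  →10  S(S(S(add(S(add(SZ, SZ)), mul(SZ, add(SSZ, SZ))))))
  →11  S(S(S(S(add(add(SZ, SZ), mul(SZ, add(SSZ, SZ)))))))
  →12  S(S(S(S(add(S(add(Z, SZ)), mul(SZ, add(SSZ, SZ)))))))
  →13  S(S(S(S(S(add(add(Z, SZ), mul(SZ, add(SSZ, SZ))))))))
  →14  S(S(S(S(S(add(SZ, mul(SZ, add(SSZ, SZ))))))))
  →15  S(S(S(S(S(S(add(Z, mul(SZ, add(SSZ, SZ)))))))))
  →16  S(S(S(S(S(S(mul(SZ, add(SSZ, SZ))))))))
  →17  S(S(S(S(S(S(add(add(SSZ, SZ), mul(Z, add(SSZ, SZ)))))))))
  →18  S(S(S(S(S(S(add(S(add(SZ, SZ)), mul(Z, add(SSZ, SZ)))))))))
  →19  S(S(S(S(S(S(S(add(add(SZ, SZ), mul(Z, add(SSZ, SZ))))))))))
  →20  S(S(S(S(S(S(S(add(S(add(Z, SZ)), mul(Z, add(SSZ, SZ))))))))))
  →21  S(S(S(S(S(S(S(S(add(add(Z, SZ), mul(Z, add(SSZ, SZ)))))))))))
  →22  S(S(S(S(S(S(S(S(add(SZ, mul(Z, add(SSZ, SZ)))))))))))
  →23  S(S(S(S(S(S(S(S(S(add(Z, mul(Z, add(SSZ, SZ))))))))))))
  →24  S(S(S(S(S(S(S(S(S(mul(Z, add(SSZ, SZ)))))))))))
  →25  S^9(Z)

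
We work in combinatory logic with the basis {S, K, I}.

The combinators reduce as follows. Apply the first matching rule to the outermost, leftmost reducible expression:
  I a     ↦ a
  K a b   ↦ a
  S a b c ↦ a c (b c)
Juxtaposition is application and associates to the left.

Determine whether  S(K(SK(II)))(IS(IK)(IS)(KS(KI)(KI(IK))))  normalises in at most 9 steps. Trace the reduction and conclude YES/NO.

Answer: YES — reaches normal form S(K(SKI))(SI) in 7 ≤ 9 steps

Derivation:
  start: S(K(SK(II)))(IS(IK)(IS)(KS(KI)(KI(IK))))
  [1] S(K(SKI))(IS(IK)(IS)(KS(KI)(KI(IK))))
  [2] S(K(SKI))(S(IK)(IS)(KS(KI)(KI(IK))))
  [3] S(K(SKI))(IK(KS(KI)(KI(IK)))(IS(KS(KI)(KI(IK)))))
  [4] S(K(SKI))(K(KS(KI)(KI(IK)))(IS(KS(KI)(KI(IK)))))
  [5] S(K(SKI))(KS(KI)(KI(IK)))
  [6] S(K(SKI))(S(KI(IK)))
  [7] S(K(SKI))(SI)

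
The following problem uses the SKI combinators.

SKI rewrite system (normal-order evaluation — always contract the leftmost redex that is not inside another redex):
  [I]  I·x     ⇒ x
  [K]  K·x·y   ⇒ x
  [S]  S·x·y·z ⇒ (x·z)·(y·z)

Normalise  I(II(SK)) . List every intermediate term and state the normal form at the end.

  start: I(II(SK))
  step 1: II(SK)
  step 2: I(SK)
  step 3: SK

Answer: normal form = SK  (in 3 steps)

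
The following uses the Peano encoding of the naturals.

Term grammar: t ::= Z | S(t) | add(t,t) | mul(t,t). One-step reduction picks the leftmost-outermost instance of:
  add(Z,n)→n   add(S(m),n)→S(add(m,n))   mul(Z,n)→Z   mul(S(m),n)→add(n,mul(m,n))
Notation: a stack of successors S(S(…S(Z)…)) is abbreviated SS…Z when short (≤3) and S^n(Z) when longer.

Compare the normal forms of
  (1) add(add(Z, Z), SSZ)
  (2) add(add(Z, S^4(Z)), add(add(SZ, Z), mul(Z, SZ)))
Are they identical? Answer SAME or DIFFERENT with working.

Term A:
  start: add(add(Z, Z), SSZ)
  →1  add(Z, SSZ)
  →2  SSZ

Term B:
  start: add(add(Z, S^4(Z)), add(add(SZ, Z), mul(Z, SZ)))
  →1  add(S^4(Z), add(add(SZ, Z), mul(Z, SZ)))
  →2  S(add(SSSZ, add(add(SZ, Z), mul(Z, SZ))))
  →3  S(S(add(SSZ, add(add(SZ, Z), mul(Z, SZ)))))
  →4  S(S(S(add(SZ, add(add(SZ, Z), mul(Z, SZ))))))
  →5  S(S(S(S(add(Z, add(add(SZ, Z), mul(Z, SZ)))))))
  →6  S(S(S(S(add(add(SZ, Z), mul(Z, SZ))))))
  →7  S(S(S(S(add(S(add(Z, Z)), mul(Z, SZ))))))
  →8  S(S(S(S(S(add(add(Z, Z), mul(Z, SZ)))))))
  →9  S(S(S(S(S(add(Z, mul(Z, SZ)))))))
  →10  S(S(S(S(S(mul(Z, SZ))))))
  →11  S^5(Z)

Answer: DIFFERENT — A ⇓ SSZ, B ⇓ S^5(Z)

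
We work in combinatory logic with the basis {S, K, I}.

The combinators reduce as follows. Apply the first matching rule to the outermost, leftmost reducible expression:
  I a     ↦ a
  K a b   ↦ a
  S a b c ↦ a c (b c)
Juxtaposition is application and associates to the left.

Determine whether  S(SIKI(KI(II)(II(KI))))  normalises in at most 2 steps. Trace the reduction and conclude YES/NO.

  start: S(SIKI(KI(II)(II(KI))))
  →1  S(II(KI)(KI(II)(II(KI))))
  →2  S(I(KI)(KI(II)(II(KI))))

Answer: NO — after 2 steps the term is S(I(KI)(KI(II)(II(KI)))), not yet normal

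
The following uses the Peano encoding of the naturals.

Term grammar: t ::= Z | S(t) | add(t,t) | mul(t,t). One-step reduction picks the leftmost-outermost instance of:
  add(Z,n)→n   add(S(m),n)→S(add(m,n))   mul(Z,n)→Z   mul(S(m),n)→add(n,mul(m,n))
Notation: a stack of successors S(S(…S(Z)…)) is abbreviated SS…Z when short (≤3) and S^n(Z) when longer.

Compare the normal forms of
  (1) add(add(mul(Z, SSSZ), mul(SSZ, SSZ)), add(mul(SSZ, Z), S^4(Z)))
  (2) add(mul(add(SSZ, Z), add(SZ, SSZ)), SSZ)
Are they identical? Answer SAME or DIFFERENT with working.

Answer: SAME — A ⇓ S^8(Z), B ⇓ S^8(Z)

Reduction:
Term A:
  start: add(add(mul(Z, SSSZ), mul(SSZ, SSZ)), add(mul(SSZ, Z), S^4(Z)))
  →1  add(add(Z, mul(SSZ, SSZ)), add(mul(SSZ, Z), S^4(Z)))
  →2  add(mul(SSZ, SSZ), add(mul(SSZ, Z), S^4(Z)))
  →3  add(add(SSZ, mul(SZ, SSZ)), add(mul(SSZ, Z), S^4(Z)))
  →4  add(S(add(SZ, mul(SZ, SSZ))), add(mul(SSZ, Z), S^4(Z)))
  →5  S(add(add(SZ, mul(SZ, SSZ)), add(mul(SSZ, Z), S^4(Z))))
  →6  S(add(S(add(Z, mul(SZ, SSZ))), add(mul(SSZ, Z), S^4(Z))))
  →7  S(S(add(add(Z, mul(SZ, SSZ)), add(mul(SSZ, Z), S^4(Z)))))
  →8  S(S(add(mul(SZ, SSZ), add(mul(SSZ, Z), S^4(Z)))))
  →9  S(S(add(add(SSZ, mul(Z, SSZ)), add(mul(SSZ, Z), S^4(Z)))))
  →10  S(S(add(S(add(SZ, mul(Z, SSZ))), add(mul(SSZ, Z), S^4(Z)))))
  →11  S(S(S(add(add(SZ, mul(Z, SSZ)), add(mul(SSZ, Z), S^4(Z))))))
  →12  S(S(S(add(S(add(Z, mul(Z, SSZ))), add(mul(SSZ, Z), S^4(Z))))))
  →13  S(S(S(S(add(add(Z, mul(Z, SSZ)), add(mul(SSZ, Z), S^4(Z)))))))
  →14  S(S(S(S(add(mul(Z, SSZ), add(mul(SSZ, Z), S^4(Z)))))))
  →15  S(S(S(S(add(Z, add(mul(SSZ, Z), S^4(Z)))))))
  →16  S(S(S(S(add(mul(SSZ, Z), S^4(Z))))))
  →17  S(S(S(S(add(add(Z, mul(SZ, Z)), S^4(Z))))))
  →18  S(S(S(S(add(mul(SZ, Z), S^4(Z))))))
  →19  S(S(S(S(add(add(Z, mul(Z, Z)), S^4(Z))))))
  →20  S(S(S(S(add(mul(Z, Z), S^4(Z))))))
  →21  S(S(S(S(add(Z, S^4(Z))))))
  →22  S^8(Z)

Term B:
  start: add(mul(add(SSZ, Z), add(SZ, SSZ)), SSZ)
  →1  add(mul(S(add(SZ, Z)), add(SZ, SSZ)), SSZ)
  →2  add(add(add(SZ, SSZ), mul(add(SZ, Z), add(SZ, SSZ))), SSZ)
  →3  add(add(S(add(Z, SSZ)), mul(add(SZ, Z), add(SZ, SSZ))), SSZ)
  →4  add(S(add(add(Z, SSZ), mul(add(SZ, Z), add(SZ, SSZ)))), SSZ)
  →5  S(add(add(add(Z, SSZ), mul(add(SZ, Z), add(SZ, SSZ))), SSZ))
  →6  S(add(add(SSZ, mul(add(SZ, Z), add(SZ, SSZ))), SSZ))
  →7  S(add(S(add(SZ, mul(add(SZ, Z), add(SZ, SSZ)))), SSZ))
  →8  S(S(add(add(SZ, mul(add(SZ, Z), add(SZ, SSZ))), SSZ)))
  →9  S(S(add(S(add(Z, mul(add(SZ, Z), add(SZ, SSZ)))), SSZ)))
  →10  S(S(S(add(add(Z, mul(add(SZ, Z), add(SZ, SSZ))), SSZ))))
  →11  S(S(S(add(mul(add(SZ, Z), add(SZ, SSZ)), SSZ))))
  →12  S(S(S(add(mul(S(add(Z, Z)), add(SZ, SSZ)), SSZ))))
  →13  S(S(S(add(add(add(SZ, SSZ), mul(add(Z, Z), add(SZ, SSZ))), SSZ))))
  →14  S(S(S(add(add(S(add(Z, SSZ)), mul(add(Z, Z), add(SZ, SSZ))), SSZ))))
  →15  S(S(S(add(S(add(add(Z, SSZ), mul(add(Z, Z), add(SZ, SSZ)))), SSZ))))
  →16  S(S(S(S(add(add(add(Z, SSZ), mul(add(Z, Z), add(SZ, SSZ))), SSZ)))))
  →17  S(S(S(S(add(add(SSZ, mul(add(Z, Z), add(SZ, SSZ))), SSZ)))))
  →18  S(S(S(S(add(S(add(SZ, mul(add(Z, Z), add(SZ, SSZ)))), SSZ)))))
  →19  S(S(S(S(S(add(add(SZ, mul(add(Z, Z), add(SZ, SSZ))), SSZ))))))
  →20  S(S(S(S(S(add(S(add(Z, mul(add(Z, Z), add(SZ, SSZ)))), SSZ))))))
  →21  S(S(S(S(S(S(add(add(Z, mul(add(Z, Z), add(SZ, SSZ))), SSZ)))))))
  →22  S(S(S(S(S(S(add(mul(add(Z, Z), add(SZ, SSZ)), SSZ)))))))
  →23  S(S(S(S(S(S(add(mul(Z, add(SZ, SSZ)), SSZ)))))))
  →24  S(S(S(S(S(S(add(Z, SSZ)))))))
  →25  S^8(Z)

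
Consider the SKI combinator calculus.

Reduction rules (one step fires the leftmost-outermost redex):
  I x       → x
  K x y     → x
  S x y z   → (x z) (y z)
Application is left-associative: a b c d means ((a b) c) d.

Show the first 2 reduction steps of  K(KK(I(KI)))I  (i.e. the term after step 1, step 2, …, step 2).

  start: K(KK(I(KI)))I
  [1] KK(I(KI))
  [2] K

Answer: after 2 steps: K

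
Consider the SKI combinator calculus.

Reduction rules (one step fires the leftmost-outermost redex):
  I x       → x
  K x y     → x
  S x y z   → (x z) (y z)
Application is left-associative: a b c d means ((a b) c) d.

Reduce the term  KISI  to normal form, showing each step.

Answer: normal form = I  (in 2 steps)

Reduction:
  start: KISI
  →1  II
  →2  I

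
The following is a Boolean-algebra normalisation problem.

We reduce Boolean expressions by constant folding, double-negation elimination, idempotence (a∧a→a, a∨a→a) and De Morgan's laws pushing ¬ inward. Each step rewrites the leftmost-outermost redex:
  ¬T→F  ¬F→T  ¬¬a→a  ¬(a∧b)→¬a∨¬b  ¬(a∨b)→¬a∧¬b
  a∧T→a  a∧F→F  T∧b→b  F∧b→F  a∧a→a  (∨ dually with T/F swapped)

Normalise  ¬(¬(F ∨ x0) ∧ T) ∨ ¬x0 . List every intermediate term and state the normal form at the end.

  start: ¬(¬(F ∨ x0) ∧ T) ∨ ¬x0
  →1  (¬¬(F ∨ x0) ∨ ¬T) ∨ ¬x0
  →2  ((F ∨ x0) ∨ ¬T) ∨ ¬x0
  →3  (x0 ∨ ¬T) ∨ ¬x0
  →4  (x0 ∨ F) ∨ ¬x0
  →5  x0 ∨ ¬x0

Answer: normal form = x0 ∨ ¬x0  (in 5 steps)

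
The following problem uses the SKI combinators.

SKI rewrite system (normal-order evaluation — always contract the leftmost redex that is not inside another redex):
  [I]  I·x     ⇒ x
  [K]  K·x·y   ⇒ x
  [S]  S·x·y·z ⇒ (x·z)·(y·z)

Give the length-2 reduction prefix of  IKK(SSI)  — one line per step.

Answer: after 2 steps: K

Reduction:
  start: IKK(SSI)
  →1  KK(SSI)
  →2  K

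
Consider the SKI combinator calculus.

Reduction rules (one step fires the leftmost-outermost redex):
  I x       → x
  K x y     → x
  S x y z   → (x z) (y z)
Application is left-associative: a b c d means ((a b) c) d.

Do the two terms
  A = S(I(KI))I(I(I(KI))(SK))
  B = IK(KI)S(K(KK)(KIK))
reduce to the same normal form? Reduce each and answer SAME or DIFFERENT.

Answer: SAME — A ⇓ I, B ⇓ I

Working:
Term A:
  start: S(I(KI))I(I(I(KI))(SK))
  [1] I(KI)(I(I(KI))(SK))(I(I(I(KI))(SK)))
  [2] KI(I(I(KI))(SK))(I(I(I(KI))(SK)))
  [3] I(I(I(I(KI))(SK)))
  [4] I(I(I(KI))(SK))
  [5] I(I(KI))(SK)
  [6] I(KI)(SK)
  [7] KI(SK)
  [8] I

Term B:
  start: IK(KI)S(K(KK)(KIK))
  [1] K(KI)S(K(KK)(KIK))
  [2] KI(K(KK)(KIK))
  [3] I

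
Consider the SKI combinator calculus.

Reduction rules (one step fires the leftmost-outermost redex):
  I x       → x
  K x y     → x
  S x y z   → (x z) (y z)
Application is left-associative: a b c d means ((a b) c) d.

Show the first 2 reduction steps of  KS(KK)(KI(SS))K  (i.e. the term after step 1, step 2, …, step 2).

Answer: after 2 steps: SIK

Derivation:
  start: KS(KK)(KI(SS))K
  [1] S(KI(SS))K
  [2] SIK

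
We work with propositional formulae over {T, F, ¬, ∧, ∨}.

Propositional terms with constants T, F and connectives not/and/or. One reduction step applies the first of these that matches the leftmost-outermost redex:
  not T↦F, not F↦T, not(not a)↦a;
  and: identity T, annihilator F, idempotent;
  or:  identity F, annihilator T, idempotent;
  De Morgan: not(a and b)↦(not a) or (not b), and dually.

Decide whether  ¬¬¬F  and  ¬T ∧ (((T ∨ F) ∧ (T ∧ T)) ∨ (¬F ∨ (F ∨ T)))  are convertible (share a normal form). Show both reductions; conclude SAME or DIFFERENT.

Answer: DIFFERENT — A ⇓ T, B ⇓ F

Derivation:
Term A:
  start: ¬¬¬F
  →1  ¬F
  →2  T

Term B:
  start: ¬T ∧ (((T ∨ F) ∧ (T ∧ T)) ∨ (¬F ∨ (F ∨ T)))
  →1  F ∧ (((T ∨ F) ∧ (T ∧ T)) ∨ (¬F ∨ (F ∨ T)))
  →2  F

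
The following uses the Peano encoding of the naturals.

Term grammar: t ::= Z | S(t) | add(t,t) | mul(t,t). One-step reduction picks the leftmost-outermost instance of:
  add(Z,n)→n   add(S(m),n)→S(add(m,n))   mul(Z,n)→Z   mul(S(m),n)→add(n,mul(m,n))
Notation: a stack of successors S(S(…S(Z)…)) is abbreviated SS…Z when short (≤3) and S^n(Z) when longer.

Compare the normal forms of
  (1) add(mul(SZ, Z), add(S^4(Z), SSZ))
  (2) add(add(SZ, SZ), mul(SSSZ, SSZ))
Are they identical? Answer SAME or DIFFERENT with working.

Answer: DIFFERENT — A ⇓ S^6(Z), B ⇓ S^8(Z)

Reduction:
Term A:
  start: add(mul(SZ, Z), add(S^4(Z), SSZ))
  step 1: add(add(Z, mul(Z, Z)), add(S^4(Z), SSZ))
  step 2: add(mul(Z, Z), add(S^4(Z), SSZ))
  step 3: add(Z, add(S^4(Z), SSZ))
  step 4: add(S^4(Z), SSZ)
  step 5: S(add(SSSZ, SSZ))
  step 6: S(S(add(SSZ, SSZ)))
  step 7: S(S(S(add(SZ, SSZ))))
  step 8: S(S(S(S(add(Z, SSZ)))))
  step 9: S^6(Z)

Term B:
  start: add(add(SZ, SZ), mul(SSSZ, SSZ))
  step 1: add(S(add(Z, SZ)), mul(SSSZ, SSZ))
  step 2: S(add(add(Z, SZ), mul(SSSZ, SSZ)))
  step 3: S(add(SZ, mul(SSSZ, SSZ)))
  step 4: S(S(add(Z, mul(SSSZ, SSZ))))
  step 5: S(S(mul(SSSZ, SSZ)))
  step 6: S(S(add(SSZ, mul(SSZ, SSZ))))
  step 7: S(S(S(add(SZ, mul(SSZ, SSZ)))))
  step 8: S(S(S(S(add(Z, mul(SSZ, SSZ))))))
  step 9: S(S(S(S(mul(SSZ, SSZ)))))
  step 10: S(S(S(S(add(SSZ, mul(SZ, SSZ))))))
  step 11: S(S(S(S(S(add(SZ, mul(SZ, SSZ)))))))
  step 12: S(S(S(S(S(S(add(Z, mul(SZ, SSZ))))))))
  step 13: S(S(S(S(S(S(mul(SZ, SSZ)))))))
  step 14: S(S(S(S(S(S(add(SSZ, mul(Z, SSZ))))))))
  step 15: S(S(S(S(S(S(S(add(SZ, mul(Z, SSZ)))))))))
  step 16: S(S(S(S(S(S(S(S(add(Z, mul(Z, SSZ))))))))))
  step 17: S(S(S(S(S(S(S(S(mul(Z, SSZ)))))))))
  step 18: S^8(Z)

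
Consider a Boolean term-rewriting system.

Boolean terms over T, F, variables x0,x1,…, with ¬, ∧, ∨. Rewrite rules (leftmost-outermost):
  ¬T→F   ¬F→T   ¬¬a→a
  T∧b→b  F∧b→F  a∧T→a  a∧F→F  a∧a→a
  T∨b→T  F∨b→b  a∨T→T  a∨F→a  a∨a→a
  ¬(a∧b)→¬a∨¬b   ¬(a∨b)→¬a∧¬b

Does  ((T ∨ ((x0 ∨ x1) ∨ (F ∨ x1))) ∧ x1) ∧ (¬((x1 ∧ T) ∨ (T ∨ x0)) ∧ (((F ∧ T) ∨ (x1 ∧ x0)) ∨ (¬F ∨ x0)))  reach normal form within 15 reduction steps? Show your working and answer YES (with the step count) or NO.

Answer: YES — reaches normal form F in 12 ≤ 15 steps

Working:
  start: ((T ∨ ((x0 ∨ x1) ∨ (F ∨ x1))) ∧ x1) ∧ (¬((x1 ∧ T) ∨ (T ∨ x0)) ∧ (((F ∧ T) ∨ (x1 ∧ x0)) ∨ (¬F ∨ x0)))
  step 1: (T ∧ x1) ∧ (¬((x1 ∧ T) ∨ (T ∨ x0)) ∧ (((F ∧ T) ∨ (x1 ∧ x0)) ∨ (¬F ∨ x0)))
  step 2: x1 ∧ (¬((x1 ∧ T) ∨ (T ∨ x0)) ∧ (((F ∧ T) ∨ (x1 ∧ x0)) ∨ (¬F ∨ x0)))
  step 3: x1 ∧ ((¬(x1 ∧ T) ∧ ¬(T ∨ x0)) ∧ (((F ∧ T) ∨ (x1 ∧ x0)) ∨ (¬F ∨ x0)))
  step 4: x1 ∧ (((¬x1 ∨ ¬T) ∧ ¬(T ∨ x0)) ∧ (((F ∧ T) ∨ (x1 ∧ x0)) ∨ (¬F ∨ x0)))
  step 5: x1 ∧ (((¬x1 ∨ F) ∧ ¬(T ∨ x0)) ∧ (((F ∧ T) ∨ (x1 ∧ x0)) ∨ (¬F ∨ x0)))
  step 6: x1 ∧ ((¬x1 ∧ ¬(T ∨ x0)) ∧ (((F ∧ T) ∨ (x1 ∧ x0)) ∨ (¬F ∨ x0)))
  step 7: x1 ∧ ((¬x1 ∧ (¬T ∧ ¬x0)) ∧ (((F ∧ T) ∨ (x1 ∧ x0)) ∨ (¬F ∨ x0)))
  step 8: x1 ∧ ((¬x1 ∧ (F ∧ ¬x0)) ∧ (((F ∧ T) ∨ (x1 ∧ x0)) ∨ (¬F ∨ x0)))
  step 9: x1 ∧ ((¬x1 ∧ F) ∧ (((F ∧ T) ∨ (x1 ∧ x0)) ∨ (¬F ∨ x0)))
  step 10: x1 ∧ (F ∧ (((F ∧ T) ∨ (x1 ∧ x0)) ∨ (¬F ∨ x0)))
  step 11: x1 ∧ F
  step 12: F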